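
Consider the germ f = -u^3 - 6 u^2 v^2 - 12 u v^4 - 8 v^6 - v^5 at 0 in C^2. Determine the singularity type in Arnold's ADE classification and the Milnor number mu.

Type E_8, Milnor number mu = 8.

The Hessian of f at 0 has rank 0. Corank 2; j^3 = -u^3 is a perfect cube, so E-series; the 5-jet and mu = 8 give E_8.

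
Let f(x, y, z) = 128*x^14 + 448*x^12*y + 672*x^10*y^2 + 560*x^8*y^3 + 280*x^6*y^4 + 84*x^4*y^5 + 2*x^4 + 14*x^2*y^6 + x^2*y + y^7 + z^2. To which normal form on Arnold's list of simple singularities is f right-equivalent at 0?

D8

The Hessian of f at 0 is [[0, 0, 0], [0, 0, 0], [0, 0, 2]] with rank 1, so corank 2. A Groebner basis of the Jacobian ideal J(f) in C{x,y,z} is {x^2/7 + y^6, x^3, x*y, z}; counting standard monomials gives mu = 8. Corank 2; j^3 = x^2*y has shape L^2 M (L != M), so D-series; mu = 8 gives D_8.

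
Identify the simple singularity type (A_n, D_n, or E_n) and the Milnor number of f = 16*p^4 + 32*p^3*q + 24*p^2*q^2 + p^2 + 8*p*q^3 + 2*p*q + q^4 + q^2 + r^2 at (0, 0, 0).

Type A_3, Milnor number mu = 3.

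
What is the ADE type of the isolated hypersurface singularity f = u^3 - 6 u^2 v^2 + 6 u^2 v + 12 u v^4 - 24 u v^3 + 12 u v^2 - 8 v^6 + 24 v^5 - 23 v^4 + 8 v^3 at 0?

The Hessian of f at 0 is [[0, 0], [0, 0]] with rank 0, so corank 2. A Groebner basis of the Jacobian ideal J(f) in C{u,v} is {u^3 - 3*u^2 - 12*u*v - 12*v^2, u^2*v + u^2 + 4*u*v + 4*v^2, -u^2/4 + u*v^2 - u*v - v^2, v^3}; counting standard monomials gives mu = 6. Corank 2; j^3 = (u + 2*v)^3 is a perfect cube, so E-series; the 4-jet and mu = 6 give E_6.

E_6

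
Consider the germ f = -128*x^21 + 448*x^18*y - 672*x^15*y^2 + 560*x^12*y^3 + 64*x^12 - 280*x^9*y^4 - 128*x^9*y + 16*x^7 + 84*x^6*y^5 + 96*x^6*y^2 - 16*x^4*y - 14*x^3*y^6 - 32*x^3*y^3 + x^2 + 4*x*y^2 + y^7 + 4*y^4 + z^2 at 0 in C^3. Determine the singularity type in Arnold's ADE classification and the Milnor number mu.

Type A_6, Milnor number mu = 6.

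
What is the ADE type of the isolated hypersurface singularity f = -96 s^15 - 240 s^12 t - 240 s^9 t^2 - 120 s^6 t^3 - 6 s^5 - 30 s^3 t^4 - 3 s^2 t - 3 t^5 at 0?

D_{6}

The Hessian of f at 0 has rank 0. Corank 2; j^3 = -3*s^2*t has shape L^2 M (L != M), so D-series; mu = 6 gives D_6.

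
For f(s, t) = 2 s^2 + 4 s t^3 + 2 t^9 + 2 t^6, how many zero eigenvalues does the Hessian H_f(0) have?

Hessian at 0 has rank 1.

1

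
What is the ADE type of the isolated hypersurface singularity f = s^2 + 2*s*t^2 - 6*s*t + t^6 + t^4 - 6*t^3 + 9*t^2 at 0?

A5

The Hessian of f at 0 has rank 1. Corank 1: A-series; mu = 5 gives A_5.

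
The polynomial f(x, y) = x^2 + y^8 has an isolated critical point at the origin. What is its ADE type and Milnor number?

Type A_7, Milnor number mu = 7.

The Hessian of f at 0 has rank 1. Corank 1: A-series; mu = 7 gives A_7.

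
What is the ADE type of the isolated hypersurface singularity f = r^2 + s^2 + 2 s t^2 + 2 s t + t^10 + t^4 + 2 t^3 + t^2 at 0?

A_9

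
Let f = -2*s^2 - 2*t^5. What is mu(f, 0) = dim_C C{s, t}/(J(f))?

4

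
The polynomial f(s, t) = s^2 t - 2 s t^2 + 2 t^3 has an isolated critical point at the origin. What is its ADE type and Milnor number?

The Hessian of f at 0 has rank 0. Corank 2; j^3 = t*(s^2 - 2*s*t + 2*t^2) splits into three distinct lines over C (the quadratic factor has nonzero discriminant), so D_4.

Type D_4, Milnor number mu = 4.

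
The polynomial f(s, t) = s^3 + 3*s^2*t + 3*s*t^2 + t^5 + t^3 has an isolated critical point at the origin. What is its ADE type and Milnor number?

Type E8, Milnor number mu = 8.

The Hessian of f at 0 has rank 0. Corank 2; j^3 = (s + t)^3 is a perfect cube, so E-series; the 5-jet and mu = 8 give E_8.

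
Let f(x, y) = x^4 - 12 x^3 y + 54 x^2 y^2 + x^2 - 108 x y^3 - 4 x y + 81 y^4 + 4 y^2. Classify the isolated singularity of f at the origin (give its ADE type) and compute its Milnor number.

Type A_{3}, Milnor number mu = 3.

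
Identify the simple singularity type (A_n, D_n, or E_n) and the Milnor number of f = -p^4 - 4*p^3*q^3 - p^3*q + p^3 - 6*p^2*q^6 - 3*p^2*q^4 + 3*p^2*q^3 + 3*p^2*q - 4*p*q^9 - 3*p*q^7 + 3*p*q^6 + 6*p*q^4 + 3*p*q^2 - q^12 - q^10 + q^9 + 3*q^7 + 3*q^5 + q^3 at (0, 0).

Type E_{7}, Milnor number mu = 7.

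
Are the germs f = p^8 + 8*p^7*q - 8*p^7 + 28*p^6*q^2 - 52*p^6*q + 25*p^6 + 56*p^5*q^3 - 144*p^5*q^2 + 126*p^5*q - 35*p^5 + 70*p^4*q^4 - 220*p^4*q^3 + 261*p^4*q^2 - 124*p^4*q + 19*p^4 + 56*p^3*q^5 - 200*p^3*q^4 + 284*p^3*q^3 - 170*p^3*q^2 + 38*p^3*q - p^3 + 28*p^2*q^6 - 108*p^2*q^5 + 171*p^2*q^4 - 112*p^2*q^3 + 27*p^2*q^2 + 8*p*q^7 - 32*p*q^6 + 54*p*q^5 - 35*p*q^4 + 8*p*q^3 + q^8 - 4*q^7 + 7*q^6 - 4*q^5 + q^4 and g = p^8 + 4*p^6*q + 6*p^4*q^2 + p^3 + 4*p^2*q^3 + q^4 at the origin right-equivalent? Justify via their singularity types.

Yes.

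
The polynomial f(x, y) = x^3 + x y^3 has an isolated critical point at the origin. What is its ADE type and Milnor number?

The Hessian of f at 0 has rank 0. Corank 2; j^3 = x^3 is a perfect cube, so E-series; the 4-jet and mu = 7 give E_7.

Type E7, Milnor number mu = 7.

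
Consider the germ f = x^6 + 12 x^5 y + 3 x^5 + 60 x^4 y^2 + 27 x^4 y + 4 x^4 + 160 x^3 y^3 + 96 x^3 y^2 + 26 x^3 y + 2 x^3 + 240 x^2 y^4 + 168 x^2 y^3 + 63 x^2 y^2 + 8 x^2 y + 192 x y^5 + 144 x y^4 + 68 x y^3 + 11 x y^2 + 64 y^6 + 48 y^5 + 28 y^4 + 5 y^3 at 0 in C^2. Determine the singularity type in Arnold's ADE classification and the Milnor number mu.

The Hessian of f at 0 has rank 0. Corank 2; j^3 = (x + y)*(2*x^2 + 6*x*y + 5*y^2) splits into three distinct lines over C (the quadratic factor has nonzero discriminant), so D_4.

Type D_4, Milnor number mu = 4.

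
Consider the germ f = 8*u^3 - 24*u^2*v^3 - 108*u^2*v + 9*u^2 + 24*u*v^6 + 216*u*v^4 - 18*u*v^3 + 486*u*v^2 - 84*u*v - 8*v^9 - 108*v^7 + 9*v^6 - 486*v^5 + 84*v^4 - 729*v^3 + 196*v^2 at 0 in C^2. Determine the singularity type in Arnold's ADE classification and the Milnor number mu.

The Hessian of f at 0 has rank 1. Corank 1: A-series; mu = 2 gives A_2.

Type A_{2}, Milnor number mu = 2.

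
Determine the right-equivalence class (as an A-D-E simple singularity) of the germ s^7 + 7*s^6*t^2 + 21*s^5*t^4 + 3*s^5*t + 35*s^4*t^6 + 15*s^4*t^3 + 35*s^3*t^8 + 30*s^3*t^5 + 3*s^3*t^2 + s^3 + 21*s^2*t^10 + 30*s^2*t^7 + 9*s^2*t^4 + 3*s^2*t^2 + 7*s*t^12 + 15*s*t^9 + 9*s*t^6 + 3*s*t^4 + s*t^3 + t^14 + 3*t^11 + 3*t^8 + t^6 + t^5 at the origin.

E_7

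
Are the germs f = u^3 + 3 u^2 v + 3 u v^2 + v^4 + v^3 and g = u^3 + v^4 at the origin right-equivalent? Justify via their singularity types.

Yes.

The Hessian of f at 0 is [[0, 0], [0, 0]] with rank 0, so corank 2. A Groebner basis of the Jacobian ideal J(f) in C{u,v} is {v^3, u^2 + 2*u*v + v^2}; counting standard monomials gives mu = 6. Corank 2; j^3 = (u + v)^3 is a perfect cube, so E-series; the 4-jet and mu = 6 give E_6. The Hessian of g at 0 is [[0, 0], [0, 0]] with rank 0, so corank 2. A Groebner basis of the Jacobian ideal J(g) in C{u,v} is {v^3, u^2}; counting standard monomials gives mu = 6. Corank 2; j^3 = u^3 is a perfect cube, so E-series; the 4-jet and mu = 6 give E_6. Both have type E_6, hence right-equivalent.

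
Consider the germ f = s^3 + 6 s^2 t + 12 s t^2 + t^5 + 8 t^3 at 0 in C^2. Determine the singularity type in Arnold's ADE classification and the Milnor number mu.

Type E_{8}, Milnor number mu = 8.

The Hessian of f at 0 has rank 0. Corank 2; j^3 = (s + 2*t)^3 is a perfect cube, so E-series; the 5-jet and mu = 8 give E_8.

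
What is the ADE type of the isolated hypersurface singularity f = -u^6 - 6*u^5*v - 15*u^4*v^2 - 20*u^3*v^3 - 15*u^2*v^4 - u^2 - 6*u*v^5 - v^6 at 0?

A_{5}

The Hessian of f at 0 is [[-2, 0], [0, 0]] with rank 1, so corank 1. A Groebner basis of the Jacobian ideal J(f) in C{u,v} is {v^5, u}; counting standard monomials gives mu = 5. Corank 1: A-series; mu = 5 gives A_5.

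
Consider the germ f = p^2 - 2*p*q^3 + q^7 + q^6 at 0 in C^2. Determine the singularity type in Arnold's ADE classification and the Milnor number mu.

The Hessian of f at 0 is [[2, 0], [0, 0]] with rank 1, so corank 1. A Groebner basis of the Jacobian ideal J(f) in C{p,q} is {-p + q^3, p^2}; counting standard monomials gives mu = 6. Corank 1: A-series; mu = 6 gives A_6.

Type A_6, Milnor number mu = 6.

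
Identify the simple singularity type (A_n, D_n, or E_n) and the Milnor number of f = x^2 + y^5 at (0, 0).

Type A4, Milnor number mu = 4.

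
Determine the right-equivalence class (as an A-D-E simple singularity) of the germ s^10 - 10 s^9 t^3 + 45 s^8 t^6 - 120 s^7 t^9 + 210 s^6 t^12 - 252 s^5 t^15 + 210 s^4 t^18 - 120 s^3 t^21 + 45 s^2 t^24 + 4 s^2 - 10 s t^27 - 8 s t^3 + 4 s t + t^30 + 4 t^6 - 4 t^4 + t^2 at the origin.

A_{9}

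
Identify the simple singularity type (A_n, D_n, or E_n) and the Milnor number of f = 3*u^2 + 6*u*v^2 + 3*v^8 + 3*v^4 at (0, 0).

The Hessian of f at 0 is [[6, 0], [0, 0]] with rank 1, so corank 1. A Groebner basis of the Jacobian ideal J(f) in C{u,v} is {u^4, u^3*v, u + v^2}; counting standard monomials gives mu = 7. Corank 1: A-series; mu = 7 gives A_7.

Type A_7, Milnor number mu = 7.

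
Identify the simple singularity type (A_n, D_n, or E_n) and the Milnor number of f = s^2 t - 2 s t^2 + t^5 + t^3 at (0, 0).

Type D_6, Milnor number mu = 6.

The Hessian of f at 0 is [[0, 0], [0, 0]] with rank 0, so corank 2. A Groebner basis of the Jacobian ideal J(f) in C{s,t} is {s^2/5 + t^4 - t^2/5, s^3 - t^3, s*t - t^2}; counting standard monomials gives mu = 6. Corank 2; j^3 = t*(s - t)^2 has shape L^2 M (L != M), so D-series; mu = 6 gives D_6.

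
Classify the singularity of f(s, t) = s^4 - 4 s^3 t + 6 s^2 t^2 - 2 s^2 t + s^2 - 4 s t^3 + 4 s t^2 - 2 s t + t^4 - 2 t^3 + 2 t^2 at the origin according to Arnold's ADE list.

A_{1}

The Hessian of f at 0 is [[2, -2], [-2, 4]] with rank 2, so corank 0. A Groebner basis of the Jacobian ideal J(f) in C{s,t} is {s, t}; counting standard monomials gives mu = 1. Corank 0: nondegenerate Morse point, so A_1.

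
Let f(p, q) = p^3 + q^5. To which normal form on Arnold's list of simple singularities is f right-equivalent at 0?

E8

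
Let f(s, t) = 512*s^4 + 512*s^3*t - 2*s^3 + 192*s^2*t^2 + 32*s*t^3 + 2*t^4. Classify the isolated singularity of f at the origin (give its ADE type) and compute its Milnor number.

The Hessian of f at 0 has rank 0. Corank 2; j^3 = -2*s^3 is a perfect cube, so E-series; the 4-jet and mu = 6 give E_6.

Type E_{6}, Milnor number mu = 6.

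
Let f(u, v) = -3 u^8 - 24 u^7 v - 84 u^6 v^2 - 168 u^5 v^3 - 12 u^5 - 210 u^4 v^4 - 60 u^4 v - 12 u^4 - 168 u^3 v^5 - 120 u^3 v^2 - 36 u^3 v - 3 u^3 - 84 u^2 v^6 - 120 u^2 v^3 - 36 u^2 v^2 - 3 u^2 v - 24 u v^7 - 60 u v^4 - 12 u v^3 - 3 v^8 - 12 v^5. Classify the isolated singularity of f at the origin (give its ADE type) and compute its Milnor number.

The Hessian of f at 0 has rank 0. Corank 2; j^3 = -3*u^2*(u + v) has shape L^2 M (L != M), so D-series; mu = 9 gives D_9.

Type D_9, Milnor number mu = 9.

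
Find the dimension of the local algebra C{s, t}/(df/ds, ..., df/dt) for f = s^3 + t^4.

6

The Hessian of f at 0 has rank 0. Corank 2; j^3 = s^3 is a perfect cube, so E-series; the 4-jet and mu = 6 give E_6.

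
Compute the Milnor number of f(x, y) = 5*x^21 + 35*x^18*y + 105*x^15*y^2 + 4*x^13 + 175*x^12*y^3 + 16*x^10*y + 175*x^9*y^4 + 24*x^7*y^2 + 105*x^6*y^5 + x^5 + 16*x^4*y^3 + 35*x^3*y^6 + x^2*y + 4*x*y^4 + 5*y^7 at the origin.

8

The Hessian of f at 0 is [[0, 0], [0, 0]] with rank 0, so corank 2. A Groebner basis of the Jacobian ideal J(f) in C{x,y} is {-2*x^2/3 + x*y^3, x*y/2 + y^4, x^3, x^2*y}; counting standard monomials gives mu = 8. Corank 2; j^3 = x^2*y has shape L^2 M (L != M), so D-series; mu = 8 gives D_8.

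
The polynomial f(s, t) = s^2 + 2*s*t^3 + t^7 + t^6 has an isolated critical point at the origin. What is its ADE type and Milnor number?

Type A_{6}, Milnor number mu = 6.

The Hessian of f at 0 has rank 1. Corank 1: A-series; mu = 6 gives A_6.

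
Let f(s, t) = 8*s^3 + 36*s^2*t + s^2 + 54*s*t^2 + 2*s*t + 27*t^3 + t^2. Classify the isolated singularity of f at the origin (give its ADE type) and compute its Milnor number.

Type A2, Milnor number mu = 2.

The Hessian of f at 0 is [[2, 2], [2, 2]] with rank 1, so corank 1. A Groebner basis of the Jacobian ideal J(f) in C{s,t} is {t^2, s + t}; counting standard monomials gives mu = 2. Corank 1: A-series; mu = 2 gives A_2.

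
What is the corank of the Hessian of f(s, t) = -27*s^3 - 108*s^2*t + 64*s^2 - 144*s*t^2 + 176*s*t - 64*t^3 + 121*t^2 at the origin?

1

The Hessian at 0 is [[128, 176], [176, 242]] of rank 1; hence corank 1.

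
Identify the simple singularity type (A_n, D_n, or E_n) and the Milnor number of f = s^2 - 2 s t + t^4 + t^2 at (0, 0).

Type A3, Milnor number mu = 3.

The Hessian of f at 0 has rank 1. Corank 1: A-series; mu = 3 gives A_3.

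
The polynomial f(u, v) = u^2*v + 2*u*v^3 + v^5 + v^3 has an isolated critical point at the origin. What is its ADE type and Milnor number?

Type D_4, Milnor number mu = 4.

The Hessian of f at 0 has rank 0. Corank 2; j^3 = v*(u^2 + v^2) splits into three distinct lines over C (the quadratic factor has nonzero discriminant), so D_4.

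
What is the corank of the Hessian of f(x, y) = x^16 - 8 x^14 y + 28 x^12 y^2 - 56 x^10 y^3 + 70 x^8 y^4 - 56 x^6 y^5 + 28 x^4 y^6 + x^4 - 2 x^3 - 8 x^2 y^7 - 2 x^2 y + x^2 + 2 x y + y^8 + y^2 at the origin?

1

The Hessian at 0 is [[2, 2], [2, 2]] of rank 1; hence corank 1.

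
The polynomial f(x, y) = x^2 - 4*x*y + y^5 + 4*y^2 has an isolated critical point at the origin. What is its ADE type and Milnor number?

Type A_{4}, Milnor number mu = 4.

The Hessian of f at 0 is [[2, -4], [-4, 8]] with rank 1, so corank 1. A Groebner basis of the Jacobian ideal J(f) in C{x,y} is {y^4, x - 2*y}; counting standard monomials gives mu = 4. Corank 1: A-series; mu = 4 gives A_4.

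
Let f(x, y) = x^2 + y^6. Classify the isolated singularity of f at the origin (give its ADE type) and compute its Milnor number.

The Hessian of f at 0 has rank 1. Corank 1: A-series; mu = 5 gives A_5.

Type A_{5}, Milnor number mu = 5.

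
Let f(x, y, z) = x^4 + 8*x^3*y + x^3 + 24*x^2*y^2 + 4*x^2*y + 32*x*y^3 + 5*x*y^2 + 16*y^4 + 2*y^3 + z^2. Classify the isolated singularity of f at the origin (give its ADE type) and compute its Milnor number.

Type D_{5}, Milnor number mu = 5.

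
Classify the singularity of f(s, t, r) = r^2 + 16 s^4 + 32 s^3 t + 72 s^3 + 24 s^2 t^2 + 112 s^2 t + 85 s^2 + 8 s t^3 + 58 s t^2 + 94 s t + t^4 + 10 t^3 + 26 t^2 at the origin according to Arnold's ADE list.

A_{1}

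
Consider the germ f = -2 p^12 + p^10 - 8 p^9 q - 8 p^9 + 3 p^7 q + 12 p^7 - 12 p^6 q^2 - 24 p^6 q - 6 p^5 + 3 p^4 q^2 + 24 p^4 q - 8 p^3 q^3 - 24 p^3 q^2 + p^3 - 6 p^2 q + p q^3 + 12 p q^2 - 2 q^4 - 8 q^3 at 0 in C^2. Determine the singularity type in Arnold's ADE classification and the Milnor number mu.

The Hessian of f at 0 has rank 0. Corank 2; j^3 = (p - 2*q)^3 is a perfect cube, so E-series; the 4-jet and mu = 7 give E_7.

Type E7, Milnor number mu = 7.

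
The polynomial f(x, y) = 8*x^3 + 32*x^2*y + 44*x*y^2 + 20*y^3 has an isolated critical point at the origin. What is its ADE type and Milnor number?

The Hessian of f at 0 has rank 0. Corank 2; j^3 = 4*(x + y)*(2*x^2 + 6*x*y + 5*y^2) splits into three distinct lines over C (the quadratic factor has nonzero discriminant), so D_4.

Type D_4, Milnor number mu = 4.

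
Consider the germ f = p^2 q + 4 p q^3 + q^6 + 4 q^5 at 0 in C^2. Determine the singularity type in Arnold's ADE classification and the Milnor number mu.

The Hessian of f at 0 has rank 0. Corank 2; j^3 = p^2*q has shape L^2 M (L != M), so D-series; mu = 7 gives D_7.

Type D_7, Milnor number mu = 7.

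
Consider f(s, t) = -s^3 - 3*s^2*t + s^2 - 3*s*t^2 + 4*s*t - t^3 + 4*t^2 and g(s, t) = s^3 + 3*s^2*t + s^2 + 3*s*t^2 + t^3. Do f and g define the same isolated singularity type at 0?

The Hessian of f at 0 has rank 1. Corank 1: A-series; mu = 2 gives A_2. The Hessian of g at 0 has rank 1. Corank 1: A-series; mu = 2 gives A_2. Both have type A_2, hence right-equivalent.

Yes.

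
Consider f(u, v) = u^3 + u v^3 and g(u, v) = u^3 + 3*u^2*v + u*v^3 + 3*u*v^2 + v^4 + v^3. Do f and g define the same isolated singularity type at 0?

Yes.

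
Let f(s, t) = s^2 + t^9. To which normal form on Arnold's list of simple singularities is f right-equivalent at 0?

The Hessian of f at 0 is [[2, 0], [0, 0]] with rank 1, so corank 1. A Groebner basis of the Jacobian ideal J(f) in C{s,t} is {t^8, s}; counting standard monomials gives mu = 8. Corank 1: A-series; mu = 8 gives A_8.

A8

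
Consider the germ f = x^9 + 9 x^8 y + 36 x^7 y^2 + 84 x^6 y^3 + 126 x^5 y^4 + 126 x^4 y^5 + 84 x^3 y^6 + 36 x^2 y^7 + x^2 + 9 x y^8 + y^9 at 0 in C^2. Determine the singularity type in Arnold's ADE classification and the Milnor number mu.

Type A8, Milnor number mu = 8.

The Hessian of f at 0 has rank 1. Corank 1: A-series; mu = 8 gives A_8.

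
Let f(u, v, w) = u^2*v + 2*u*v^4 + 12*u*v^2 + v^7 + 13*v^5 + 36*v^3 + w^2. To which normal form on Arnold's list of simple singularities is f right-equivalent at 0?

D_{6}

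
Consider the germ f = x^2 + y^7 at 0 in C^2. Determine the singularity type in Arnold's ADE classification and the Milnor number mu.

Type A6, Milnor number mu = 6.

The Hessian of f at 0 has rank 1. Corank 1: A-series; mu = 6 gives A_6.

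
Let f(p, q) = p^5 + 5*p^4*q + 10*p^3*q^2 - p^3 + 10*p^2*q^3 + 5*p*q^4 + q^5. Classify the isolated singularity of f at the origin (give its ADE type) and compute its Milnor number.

Type E_8, Milnor number mu = 8.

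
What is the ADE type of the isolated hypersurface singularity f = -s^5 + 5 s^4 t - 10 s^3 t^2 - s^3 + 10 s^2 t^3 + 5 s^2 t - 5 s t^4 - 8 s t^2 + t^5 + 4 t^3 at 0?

The Hessian of f at 0 has rank 0. Corank 2; j^3 = -(s - 2*t)^2*(s - t) has shape L^2 M (L != M), so D-series; mu = 6 gives D_6.

D6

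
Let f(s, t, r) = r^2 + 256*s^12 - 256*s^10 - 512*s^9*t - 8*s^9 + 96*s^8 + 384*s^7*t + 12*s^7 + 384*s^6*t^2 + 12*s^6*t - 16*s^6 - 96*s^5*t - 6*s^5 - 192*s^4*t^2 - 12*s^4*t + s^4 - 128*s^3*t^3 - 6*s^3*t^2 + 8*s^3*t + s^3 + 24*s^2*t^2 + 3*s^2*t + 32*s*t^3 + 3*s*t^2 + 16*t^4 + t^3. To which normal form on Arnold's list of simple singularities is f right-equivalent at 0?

E_{6}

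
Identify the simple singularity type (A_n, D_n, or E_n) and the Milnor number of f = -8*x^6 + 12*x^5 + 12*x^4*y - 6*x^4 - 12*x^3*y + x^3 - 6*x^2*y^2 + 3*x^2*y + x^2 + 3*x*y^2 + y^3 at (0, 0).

Type A_{2}, Milnor number mu = 2.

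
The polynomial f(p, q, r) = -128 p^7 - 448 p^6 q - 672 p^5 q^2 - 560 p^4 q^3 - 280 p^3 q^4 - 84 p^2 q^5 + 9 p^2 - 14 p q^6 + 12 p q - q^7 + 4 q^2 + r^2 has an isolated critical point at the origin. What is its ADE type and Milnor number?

Type A_6, Milnor number mu = 6.

The Hessian of f at 0 has rank 2. Corank 1: A-series; mu = 6 gives A_6.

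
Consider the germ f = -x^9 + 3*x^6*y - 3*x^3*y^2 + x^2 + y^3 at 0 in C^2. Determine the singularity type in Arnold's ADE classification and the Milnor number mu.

Type A_2, Milnor number mu = 2.

The Hessian of f at 0 is [[2, 0], [0, 0]] with rank 1, so corank 1. A Groebner basis of the Jacobian ideal J(f) in C{x,y} is {y^2, x}; counting standard monomials gives mu = 2. Corank 1: A-series; mu = 2 gives A_2.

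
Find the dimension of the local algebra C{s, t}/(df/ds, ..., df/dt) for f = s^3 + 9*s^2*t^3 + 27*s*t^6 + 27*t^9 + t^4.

6

The Hessian of f at 0 is [[0, 0], [0, 0]] with rank 0, so corank 2. A Groebner basis of the Jacobian ideal J(f) in C{s,t} is {t^3, s^2}; counting standard monomials gives mu = 6. Corank 2; j^3 = s^3 is a perfect cube, so E-series; the 4-jet and mu = 6 give E_6.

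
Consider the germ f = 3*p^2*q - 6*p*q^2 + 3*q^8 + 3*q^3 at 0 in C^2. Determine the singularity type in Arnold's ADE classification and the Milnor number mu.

The Hessian of f at 0 has rank 0. Corank 2; j^3 = 3*q*(p - q)^2 has shape L^2 M (L != M), so D-series; mu = 9 gives D_9.

Type D_9, Milnor number mu = 9.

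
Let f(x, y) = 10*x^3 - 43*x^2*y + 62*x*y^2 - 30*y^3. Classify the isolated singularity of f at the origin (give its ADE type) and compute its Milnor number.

The Hessian of f at 0 is [[0, 0], [0, 0]] with rank 0, so corank 2. A Groebner basis of the Jacobian ideal J(f) in C{x,y} is {y^3, x^2 - 26*y^2/11, x*y - 17*y^2/11}; counting standard monomials gives mu = 4. Corank 2; j^3 = (2*x - 3*y)*(5*x^2 - 14*x*y + 10*y^2) splits into three distinct lines over C (the quadratic factor has nonzero discriminant), so D_4.

Type D_{4}, Milnor number mu = 4.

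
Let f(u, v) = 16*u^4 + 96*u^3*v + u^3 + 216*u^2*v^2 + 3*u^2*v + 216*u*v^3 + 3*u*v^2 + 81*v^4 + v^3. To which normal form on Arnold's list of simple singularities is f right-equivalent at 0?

The Hessian of f at 0 is [[0, 0], [0, 0]] with rank 0, so corank 2. A Groebner basis of the Jacobian ideal J(f) in C{u,v} is {v^4, u*v^2 + 7*v^3/6, u^2 + 2*u*v + v^2}; counting standard monomials gives mu = 6. Corank 2; j^3 = (u + v)^3 is a perfect cube, so E-series; the 4-jet and mu = 6 give E_6.

E_6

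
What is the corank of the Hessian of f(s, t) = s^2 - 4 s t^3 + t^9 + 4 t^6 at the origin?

1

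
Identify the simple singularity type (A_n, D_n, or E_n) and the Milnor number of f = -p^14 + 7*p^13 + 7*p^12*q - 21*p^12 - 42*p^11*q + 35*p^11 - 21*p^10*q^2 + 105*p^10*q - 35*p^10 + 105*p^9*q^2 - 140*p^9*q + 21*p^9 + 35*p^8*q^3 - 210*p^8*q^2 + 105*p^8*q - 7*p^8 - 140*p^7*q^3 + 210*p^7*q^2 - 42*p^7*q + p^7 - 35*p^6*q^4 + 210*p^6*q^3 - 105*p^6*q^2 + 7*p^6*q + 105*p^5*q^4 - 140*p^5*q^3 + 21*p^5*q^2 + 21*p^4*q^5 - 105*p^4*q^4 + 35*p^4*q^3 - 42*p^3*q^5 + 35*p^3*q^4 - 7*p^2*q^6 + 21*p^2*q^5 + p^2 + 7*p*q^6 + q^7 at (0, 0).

Type A_6, Milnor number mu = 6.

The Hessian of f at 0 has rank 1. Corank 1: A-series; mu = 6 gives A_6.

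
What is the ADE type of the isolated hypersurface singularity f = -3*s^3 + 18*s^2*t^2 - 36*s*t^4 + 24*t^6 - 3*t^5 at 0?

E_{8}

The Hessian of f at 0 has rank 0. Corank 2; j^3 = -3*s^3 is a perfect cube, so E-series; the 5-jet and mu = 8 give E_8.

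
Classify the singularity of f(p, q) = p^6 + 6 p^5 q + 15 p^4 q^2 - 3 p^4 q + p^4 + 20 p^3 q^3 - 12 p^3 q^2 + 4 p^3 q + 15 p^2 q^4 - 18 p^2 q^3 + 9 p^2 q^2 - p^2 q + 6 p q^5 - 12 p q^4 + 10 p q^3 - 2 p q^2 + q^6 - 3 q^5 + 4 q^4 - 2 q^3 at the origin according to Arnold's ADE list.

The Hessian of f at 0 is [[0, 0], [0, 0]] with rank 0, so corank 2. A Groebner basis of the Jacobian ideal J(f) in C{p,q} is {q^3, p^2 + 2*q^2, p*q + q^2}; counting standard monomials gives mu = 4. Corank 2; j^3 = -q*(p^2 + 2*p*q + 2*q^2) splits into three distinct lines over C (the quadratic factor has nonzero discriminant), so D_4.

D_{4}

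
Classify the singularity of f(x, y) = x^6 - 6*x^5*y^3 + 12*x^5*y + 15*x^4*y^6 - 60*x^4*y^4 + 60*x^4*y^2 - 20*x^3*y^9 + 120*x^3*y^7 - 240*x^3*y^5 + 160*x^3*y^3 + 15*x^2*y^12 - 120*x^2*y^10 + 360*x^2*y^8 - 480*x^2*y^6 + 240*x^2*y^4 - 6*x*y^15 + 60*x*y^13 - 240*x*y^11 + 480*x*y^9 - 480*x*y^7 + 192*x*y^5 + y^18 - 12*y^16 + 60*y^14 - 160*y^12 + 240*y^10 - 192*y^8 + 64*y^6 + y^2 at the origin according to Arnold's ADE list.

A_5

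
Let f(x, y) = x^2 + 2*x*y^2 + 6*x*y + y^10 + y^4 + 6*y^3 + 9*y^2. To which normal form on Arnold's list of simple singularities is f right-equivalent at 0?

The Hessian of f at 0 is [[2, 6], [6, 18]] with rank 1, so corank 1. A Groebner basis of the Jacobian ideal J(f) in C{x,y} is {x^5 + 90*x^4 + 810*x^3*y - 2835*x^3 - 13122*x^2*y + 16767*x^2 + 59049*x*y - 26244*x - 78732*y, x^4*y - 12*x^4 - 90*x^3*y + 270*x^3 + 1215*x^2*y - 1458*x^2 - 5103*x*y + 2187*x + 6561*y, x + y^2 + 3*y}; counting standard monomials gives mu = 9. Corank 1: A-series; mu = 9 gives A_9.

A9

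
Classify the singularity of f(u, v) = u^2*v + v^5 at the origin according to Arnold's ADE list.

D6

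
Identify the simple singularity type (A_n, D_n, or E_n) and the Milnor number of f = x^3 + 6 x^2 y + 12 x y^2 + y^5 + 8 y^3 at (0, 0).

Type E8, Milnor number mu = 8.

The Hessian of f at 0 is [[0, 0], [0, 0]] with rank 0, so corank 2. A Groebner basis of the Jacobian ideal J(f) in C{x,y} is {y^4, x^2 + 4*x*y + 4*y^2}; counting standard monomials gives mu = 8. Corank 2; j^3 = (x + 2*y)^3 is a perfect cube, so E-series; the 5-jet and mu = 8 give E_8.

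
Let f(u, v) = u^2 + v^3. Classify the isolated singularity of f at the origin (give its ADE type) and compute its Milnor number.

Type A_{2}, Milnor number mu = 2.

The Hessian of f at 0 has rank 1. Corank 1: A-series; mu = 2 gives A_2.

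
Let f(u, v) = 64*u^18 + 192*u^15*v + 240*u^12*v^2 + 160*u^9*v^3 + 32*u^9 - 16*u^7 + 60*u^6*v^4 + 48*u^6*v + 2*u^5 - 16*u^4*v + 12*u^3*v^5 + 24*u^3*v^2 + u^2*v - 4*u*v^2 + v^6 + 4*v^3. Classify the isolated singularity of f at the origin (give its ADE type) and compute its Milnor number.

Type D_7, Milnor number mu = 7.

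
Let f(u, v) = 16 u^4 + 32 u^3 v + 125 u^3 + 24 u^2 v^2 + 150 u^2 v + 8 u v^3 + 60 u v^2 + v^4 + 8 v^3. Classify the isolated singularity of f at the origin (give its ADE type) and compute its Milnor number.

Type E_6, Milnor number mu = 6.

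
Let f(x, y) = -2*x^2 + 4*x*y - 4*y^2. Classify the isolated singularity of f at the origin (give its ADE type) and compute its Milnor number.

Type A1, Milnor number mu = 1.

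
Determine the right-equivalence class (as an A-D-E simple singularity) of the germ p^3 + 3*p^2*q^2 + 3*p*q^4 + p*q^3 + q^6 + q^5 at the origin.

The Hessian of f at 0 is [[0, 0], [0, 0]] with rank 0, so corank 2. A Groebner basis of the Jacobian ideal J(f) in C{p,q} is {-p^2 + q^4 - q^3/3, p^3, p^2*q + p^2/3 + q^3/9, p^2 + p*q^2 + q^3/3}; counting standard monomials gives mu = 7. Corank 2; j^3 = p^3 is a perfect cube, so E-series; the 4-jet and mu = 7 give E_7.

E_{7}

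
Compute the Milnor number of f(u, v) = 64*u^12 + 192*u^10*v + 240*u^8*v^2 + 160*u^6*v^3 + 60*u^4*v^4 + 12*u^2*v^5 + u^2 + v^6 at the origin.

5

The Hessian of f at 0 is [[2, 0], [0, 0]] with rank 1, so corank 1. A Groebner basis of the Jacobian ideal J(f) in C{u,v} is {v^5, u}; counting standard monomials gives mu = 5. Corank 1: A-series; mu = 5 gives A_5.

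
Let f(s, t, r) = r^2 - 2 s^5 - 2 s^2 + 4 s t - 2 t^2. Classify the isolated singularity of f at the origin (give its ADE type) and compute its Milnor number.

Type A4, Milnor number mu = 4.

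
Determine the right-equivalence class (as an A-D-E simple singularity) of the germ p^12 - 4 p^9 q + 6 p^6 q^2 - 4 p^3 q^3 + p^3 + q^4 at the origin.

E_{6}

The Hessian of f at 0 has rank 0. Corank 2; j^3 = p^3 is a perfect cube, so E-series; the 4-jet and mu = 6 give E_6.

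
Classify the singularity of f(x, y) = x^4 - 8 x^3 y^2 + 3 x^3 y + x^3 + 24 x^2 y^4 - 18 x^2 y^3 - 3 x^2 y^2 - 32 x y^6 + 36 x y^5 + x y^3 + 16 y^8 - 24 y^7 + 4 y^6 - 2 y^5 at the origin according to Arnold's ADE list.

E7

The Hessian of f at 0 is [[0, 0], [0, 0]] with rank 0, so corank 2. A Groebner basis of the Jacobian ideal J(f) in C{x,y} is {-3*x^2/19 + y^4 - y^3/19, x^3, x^2*y + x^2/19 + y^3/57, -8*x^2/19 + x*y^2 - 8*y^3/57}; counting standard monomials gives mu = 7. Corank 2; j^3 = x^3 is a perfect cube, so E-series; the 4-jet and mu = 7 give E_7.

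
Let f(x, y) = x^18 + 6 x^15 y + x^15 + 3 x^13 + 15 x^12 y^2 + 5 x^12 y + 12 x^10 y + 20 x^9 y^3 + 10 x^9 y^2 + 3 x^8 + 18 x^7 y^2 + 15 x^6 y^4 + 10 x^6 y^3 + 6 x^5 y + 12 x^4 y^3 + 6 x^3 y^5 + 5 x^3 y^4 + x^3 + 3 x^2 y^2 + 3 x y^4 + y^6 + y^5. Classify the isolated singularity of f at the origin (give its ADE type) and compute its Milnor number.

Type E8, Milnor number mu = 8.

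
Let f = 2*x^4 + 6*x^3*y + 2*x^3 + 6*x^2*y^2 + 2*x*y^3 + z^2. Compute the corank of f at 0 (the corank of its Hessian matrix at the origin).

The Hessian at 0 is [[0, 0, 0], [0, 0, 0], [0, 0, 2]] of rank 1; hence corank 2.

2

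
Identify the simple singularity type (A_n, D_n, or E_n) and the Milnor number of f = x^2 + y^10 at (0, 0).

The Hessian of f at 0 has rank 1. Corank 1: A-series; mu = 9 gives A_9.

Type A9, Milnor number mu = 9.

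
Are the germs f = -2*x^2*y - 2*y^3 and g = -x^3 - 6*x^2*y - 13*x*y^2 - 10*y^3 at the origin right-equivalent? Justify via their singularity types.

Yes.

The Hessian of f at 0 has rank 0. Corank 2; j^3 = -2*y*(x^2 + y^2) splits into three distinct lines over C (the quadratic factor has nonzero discriminant), so D_4. The Hessian of g at 0 has rank 0. Corank 2; j^3 = -(x + 2*y)*(x^2 + 4*x*y + 5*y^2) splits into three distinct lines over C (the quadratic factor has nonzero discriminant), so D_4. Both have type D_4, hence right-equivalent.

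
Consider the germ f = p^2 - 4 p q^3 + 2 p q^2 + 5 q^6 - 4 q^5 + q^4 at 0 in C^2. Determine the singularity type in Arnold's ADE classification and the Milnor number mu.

The Hessian of f at 0 has rank 1. Corank 1: A-series; mu = 5 gives A_5.

Type A_5, Milnor number mu = 5.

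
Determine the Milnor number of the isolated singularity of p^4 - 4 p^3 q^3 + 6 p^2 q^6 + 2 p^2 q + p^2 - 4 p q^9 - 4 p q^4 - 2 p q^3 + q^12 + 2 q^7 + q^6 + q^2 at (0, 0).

1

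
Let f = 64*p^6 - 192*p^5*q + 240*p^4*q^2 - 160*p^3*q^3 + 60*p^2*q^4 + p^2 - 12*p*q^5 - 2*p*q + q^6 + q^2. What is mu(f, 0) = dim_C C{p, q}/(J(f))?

The Hessian of f at 0 is [[2, -2], [-2, 2]] with rank 1, so corank 1. A Groebner basis of the Jacobian ideal J(f) in C{p,q} is {q^5, p - q}; counting standard monomials gives mu = 5. Corank 1: A-series; mu = 5 gives A_5.

5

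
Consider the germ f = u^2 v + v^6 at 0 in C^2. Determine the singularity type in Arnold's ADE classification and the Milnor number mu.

Type D7, Milnor number mu = 7.

The Hessian of f at 0 has rank 0. Corank 2; j^3 = u^2*v has shape L^2 M (L != M), so D-series; mu = 7 gives D_7.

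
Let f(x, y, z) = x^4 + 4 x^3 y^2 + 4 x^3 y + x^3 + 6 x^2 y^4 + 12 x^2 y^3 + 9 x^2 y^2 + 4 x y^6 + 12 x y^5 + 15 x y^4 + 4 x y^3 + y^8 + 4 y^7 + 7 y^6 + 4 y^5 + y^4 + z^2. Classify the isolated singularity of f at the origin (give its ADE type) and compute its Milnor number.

The Hessian of f at 0 has rank 1. Corank 2; j^3 = x^3 is a perfect cube, so E-series; the 4-jet and mu = 6 give E_6.

Type E_{6}, Milnor number mu = 6.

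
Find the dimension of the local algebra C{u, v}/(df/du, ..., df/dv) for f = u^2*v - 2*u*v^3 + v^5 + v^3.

4

The Hessian of f at 0 has rank 0. Corank 2; j^3 = v*(u^2 + v^2) splits into three distinct lines over C (the quadratic factor has nonzero discriminant), so D_4.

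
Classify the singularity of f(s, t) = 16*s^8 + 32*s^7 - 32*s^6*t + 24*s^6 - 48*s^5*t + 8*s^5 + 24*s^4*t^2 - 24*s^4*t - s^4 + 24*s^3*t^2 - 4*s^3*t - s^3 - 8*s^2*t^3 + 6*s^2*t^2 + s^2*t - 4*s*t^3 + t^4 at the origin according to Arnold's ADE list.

D_{5}

The Hessian of f at 0 has rank 0. Corank 2; j^3 = -s^2*(s - t) has shape L^2 M (L != M), so D-series; mu = 5 gives D_5.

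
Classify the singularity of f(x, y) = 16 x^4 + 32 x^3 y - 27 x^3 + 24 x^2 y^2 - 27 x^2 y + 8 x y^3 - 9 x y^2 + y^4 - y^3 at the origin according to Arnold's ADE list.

The Hessian of f at 0 has rank 0. Corank 2; j^3 = -(3*x + y)^3 is a perfect cube, so E-series; the 4-jet and mu = 6 give E_6.

E6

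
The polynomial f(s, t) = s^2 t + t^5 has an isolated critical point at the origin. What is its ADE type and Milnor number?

Type D_6, Milnor number mu = 6.

The Hessian of f at 0 has rank 0. Corank 2; j^3 = s^2*t has shape L^2 M (L != M), so D-series; mu = 6 gives D_6.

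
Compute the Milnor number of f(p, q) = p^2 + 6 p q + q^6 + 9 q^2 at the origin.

The Hessian of f at 0 is [[2, 6], [6, 18]] with rank 1, so corank 1. A Groebner basis of the Jacobian ideal J(f) in C{p,q} is {q^5, p + 3*q}; counting standard monomials gives mu = 5. Corank 1: A-series; mu = 5 gives A_5.

5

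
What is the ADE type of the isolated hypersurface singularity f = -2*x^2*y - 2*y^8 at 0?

The Hessian of f at 0 is [[0, 0], [0, 0]] with rank 0, so corank 2. A Groebner basis of the Jacobian ideal J(f) in C{x,y} is {x^2/8 + y^7, x^3, x*y}; counting standard monomials gives mu = 9. Corank 2; j^3 = -2*x^2*y has shape L^2 M (L != M), so D-series; mu = 9 gives D_9.

D_{9}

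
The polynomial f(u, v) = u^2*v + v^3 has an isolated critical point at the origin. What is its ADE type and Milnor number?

Type D4, Milnor number mu = 4.

The Hessian of f at 0 has rank 0. Corank 2; j^3 = v*(u^2 + v^2) splits into three distinct lines over C (the quadratic factor has nonzero discriminant), so D_4.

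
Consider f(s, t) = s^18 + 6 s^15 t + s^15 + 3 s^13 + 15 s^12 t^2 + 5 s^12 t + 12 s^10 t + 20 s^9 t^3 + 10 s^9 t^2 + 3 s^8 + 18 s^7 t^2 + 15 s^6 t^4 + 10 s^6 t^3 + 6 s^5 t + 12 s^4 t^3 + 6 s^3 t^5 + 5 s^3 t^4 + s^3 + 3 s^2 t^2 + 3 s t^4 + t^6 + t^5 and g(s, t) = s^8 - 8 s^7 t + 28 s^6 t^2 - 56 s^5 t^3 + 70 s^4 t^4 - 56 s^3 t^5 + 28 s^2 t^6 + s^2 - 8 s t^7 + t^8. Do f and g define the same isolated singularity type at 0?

No.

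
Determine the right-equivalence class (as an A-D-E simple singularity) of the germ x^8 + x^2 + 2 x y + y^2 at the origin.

A_{7}

The Hessian of f at 0 has rank 1. Corank 1: A-series; mu = 7 gives A_7.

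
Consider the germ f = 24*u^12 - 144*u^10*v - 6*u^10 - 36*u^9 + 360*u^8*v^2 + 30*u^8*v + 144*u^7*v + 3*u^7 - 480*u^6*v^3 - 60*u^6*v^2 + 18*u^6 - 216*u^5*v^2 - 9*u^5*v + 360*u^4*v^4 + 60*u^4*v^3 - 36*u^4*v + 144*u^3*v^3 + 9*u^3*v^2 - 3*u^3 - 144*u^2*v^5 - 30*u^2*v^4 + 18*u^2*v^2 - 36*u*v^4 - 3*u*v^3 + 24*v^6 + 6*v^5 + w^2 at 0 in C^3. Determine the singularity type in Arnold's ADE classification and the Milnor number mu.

Type E_7, Milnor number mu = 7.

The Hessian of f at 0 has rank 1. Corank 2; j^3 = -3*u^3 is a perfect cube, so E-series; the 4-jet and mu = 7 give E_7.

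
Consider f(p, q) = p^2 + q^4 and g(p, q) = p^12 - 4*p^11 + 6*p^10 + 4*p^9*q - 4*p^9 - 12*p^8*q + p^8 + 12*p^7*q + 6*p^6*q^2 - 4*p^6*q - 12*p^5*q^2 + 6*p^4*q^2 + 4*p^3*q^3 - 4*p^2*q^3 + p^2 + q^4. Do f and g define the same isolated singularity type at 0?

Yes.

The Hessian of f at 0 is [[2, 0], [0, 0]] with rank 1, so corank 1. A Groebner basis of the Jacobian ideal J(f) in C{p,q} is {q^3, p}; counting standard monomials gives mu = 3. Corank 1: A-series; mu = 3 gives A_3. The Hessian of g at 0 is [[2, 0], [0, 0]] with rank 1, so corank 1. A Groebner basis of the Jacobian ideal J(g) in C{p,q} is {q^3, p}; counting standard monomials gives mu = 3. Corank 1: A-series; mu = 3 gives A_3. Both have type A_3, hence right-equivalent.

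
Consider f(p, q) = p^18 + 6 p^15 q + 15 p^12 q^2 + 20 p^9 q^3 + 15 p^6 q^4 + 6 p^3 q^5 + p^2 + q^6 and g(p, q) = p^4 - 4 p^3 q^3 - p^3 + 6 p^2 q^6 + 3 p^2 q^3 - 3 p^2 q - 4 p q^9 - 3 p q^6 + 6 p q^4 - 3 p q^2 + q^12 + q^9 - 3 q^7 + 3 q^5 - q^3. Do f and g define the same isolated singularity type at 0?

No.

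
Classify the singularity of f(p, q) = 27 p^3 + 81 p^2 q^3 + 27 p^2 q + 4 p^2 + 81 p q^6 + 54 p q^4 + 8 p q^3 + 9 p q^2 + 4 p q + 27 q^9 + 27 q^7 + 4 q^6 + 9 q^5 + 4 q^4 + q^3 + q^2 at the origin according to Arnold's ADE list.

The Hessian of f at 0 is [[8, 4], [4, 2]] with rank 1, so corank 1. A Groebner basis of the Jacobian ideal J(f) in C{p,q} is {q^2, p + q/2}; counting standard monomials gives mu = 2. Corank 1: A-series; mu = 2 gives A_2.

A_2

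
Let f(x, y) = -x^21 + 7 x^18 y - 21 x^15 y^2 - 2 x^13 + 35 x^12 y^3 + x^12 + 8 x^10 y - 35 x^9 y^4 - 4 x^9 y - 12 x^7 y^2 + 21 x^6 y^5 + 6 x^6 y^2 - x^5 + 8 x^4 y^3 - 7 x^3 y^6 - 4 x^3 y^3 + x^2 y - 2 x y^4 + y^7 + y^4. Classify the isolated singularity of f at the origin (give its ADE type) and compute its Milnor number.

The Hessian of f at 0 has rank 0. Corank 2; j^3 = x^2*y has shape L^2 M (L != M), so D-series; mu = 5 gives D_5.

Type D5, Milnor number mu = 5.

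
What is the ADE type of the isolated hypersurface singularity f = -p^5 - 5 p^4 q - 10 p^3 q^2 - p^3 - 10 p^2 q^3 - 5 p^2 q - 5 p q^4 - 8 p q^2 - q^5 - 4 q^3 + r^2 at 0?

The Hessian of f at 0 has rank 1. Corank 2; j^3 = -(p + q)*(p + 2*q)^2 has shape L^2 M (L != M), so D-series; mu = 6 gives D_6.

D6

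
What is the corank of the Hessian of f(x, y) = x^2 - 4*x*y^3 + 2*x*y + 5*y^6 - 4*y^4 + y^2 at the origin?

Hessian at 0 has rank 1.

1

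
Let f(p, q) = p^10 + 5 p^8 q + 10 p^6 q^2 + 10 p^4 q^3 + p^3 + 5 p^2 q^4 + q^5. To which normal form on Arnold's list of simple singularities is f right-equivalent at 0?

E_{8}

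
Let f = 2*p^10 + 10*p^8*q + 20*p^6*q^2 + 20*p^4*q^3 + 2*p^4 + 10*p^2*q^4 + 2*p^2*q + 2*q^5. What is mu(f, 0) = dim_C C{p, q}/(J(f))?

6

The Hessian of f at 0 has rank 0. Corank 2; j^3 = 2*p^2*q has shape L^2 M (L != M), so D-series; mu = 6 gives D_6.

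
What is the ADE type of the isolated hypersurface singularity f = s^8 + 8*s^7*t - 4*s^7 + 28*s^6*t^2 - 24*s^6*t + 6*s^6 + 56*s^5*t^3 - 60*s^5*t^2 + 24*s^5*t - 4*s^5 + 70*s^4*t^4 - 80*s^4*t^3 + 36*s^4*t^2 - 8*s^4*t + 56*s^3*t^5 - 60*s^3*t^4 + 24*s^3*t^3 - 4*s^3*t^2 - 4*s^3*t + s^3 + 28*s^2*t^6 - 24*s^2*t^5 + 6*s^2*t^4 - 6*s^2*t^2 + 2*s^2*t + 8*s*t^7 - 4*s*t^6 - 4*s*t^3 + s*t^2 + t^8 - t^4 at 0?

The Hessian of f at 0 has rank 0. Corank 2; j^3 = s*(s + t)^2 has shape L^2 M (L != M), so D-series; mu = 5 gives D_5.

D5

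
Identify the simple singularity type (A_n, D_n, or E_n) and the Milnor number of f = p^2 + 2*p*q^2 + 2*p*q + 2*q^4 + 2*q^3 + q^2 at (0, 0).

Type A_3, Milnor number mu = 3.

The Hessian of f at 0 is [[2, 2], [2, 2]] with rank 1, so corank 1. A Groebner basis of the Jacobian ideal J(f) in C{p,q} is {p^2 + p + q, p*q - p - q, p + q^2 + q}; counting standard monomials gives mu = 3. Corank 1: A-series; mu = 3 gives A_3.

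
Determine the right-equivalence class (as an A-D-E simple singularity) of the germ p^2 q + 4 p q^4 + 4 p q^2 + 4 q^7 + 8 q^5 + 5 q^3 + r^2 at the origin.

D_{4}

The Hessian of f at 0 is [[0, 0, 0], [0, 0, 0], [0, 0, 2]] with rank 1, so corank 2. A Groebner basis of the Jacobian ideal J(f) in C{p,q,r} is {q^3, p^2 - q^2, p*q + 2*q^2, r}; counting standard monomials gives mu = 4. Corank 2; j^3 = q*(p^2 + 4*p*q + 5*q^2) splits into three distinct lines over C (the quadratic factor has nonzero discriminant), so D_4.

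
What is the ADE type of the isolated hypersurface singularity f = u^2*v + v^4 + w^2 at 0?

D5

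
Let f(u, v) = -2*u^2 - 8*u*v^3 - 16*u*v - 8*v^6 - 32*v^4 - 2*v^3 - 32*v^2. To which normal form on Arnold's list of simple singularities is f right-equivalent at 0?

A_{2}

The Hessian of f at 0 is [[-4, -16], [-16, -64]] with rank 1, so corank 1. A Groebner basis of the Jacobian ideal J(f) in C{u,v} is {v^2, u + 4*v}; counting standard monomials gives mu = 2. Corank 1: A-series; mu = 2 gives A_2.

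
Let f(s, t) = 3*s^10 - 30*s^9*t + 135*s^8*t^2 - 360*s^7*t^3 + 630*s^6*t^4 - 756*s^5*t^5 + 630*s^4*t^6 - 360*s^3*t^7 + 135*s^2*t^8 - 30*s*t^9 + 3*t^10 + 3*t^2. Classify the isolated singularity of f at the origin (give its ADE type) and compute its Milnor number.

Type A9, Milnor number mu = 9.

The Hessian of f at 0 has rank 1. Corank 1: A-series; mu = 9 gives A_9.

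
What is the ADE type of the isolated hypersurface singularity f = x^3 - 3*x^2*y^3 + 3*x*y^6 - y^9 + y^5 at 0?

The Hessian of f at 0 is [[0, 0], [0, 0]] with rank 0, so corank 2. A Groebner basis of the Jacobian ideal J(f) in C{x,y} is {-x^2/2 + x*y^3, y^4, x^3, x^2*y}; counting standard monomials gives mu = 8. Corank 2; j^3 = x^3 is a perfect cube, so E-series; the 5-jet and mu = 8 give E_8.

E8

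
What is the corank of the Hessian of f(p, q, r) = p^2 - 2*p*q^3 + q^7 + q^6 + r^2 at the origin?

1

The Hessian at 0 is [[2, 0, 0], [0, 0, 0], [0, 0, 2]] of rank 2; hence corank 1.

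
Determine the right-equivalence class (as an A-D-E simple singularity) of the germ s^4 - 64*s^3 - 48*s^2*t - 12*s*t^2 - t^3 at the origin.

E6

The Hessian of f at 0 has rank 0. Corank 2; j^3 = -(4*s + t)^3 is a perfect cube, so E-series; the 4-jet and mu = 6 give E_6.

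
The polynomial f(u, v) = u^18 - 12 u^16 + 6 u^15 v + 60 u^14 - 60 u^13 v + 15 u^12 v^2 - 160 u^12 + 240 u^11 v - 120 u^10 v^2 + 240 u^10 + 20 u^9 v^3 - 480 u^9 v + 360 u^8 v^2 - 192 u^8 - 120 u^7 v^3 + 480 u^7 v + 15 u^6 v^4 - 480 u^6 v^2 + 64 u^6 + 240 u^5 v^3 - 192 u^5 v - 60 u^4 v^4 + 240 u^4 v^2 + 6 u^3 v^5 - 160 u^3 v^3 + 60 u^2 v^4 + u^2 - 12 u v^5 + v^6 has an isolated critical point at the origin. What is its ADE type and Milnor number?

Type A_{5}, Milnor number mu = 5.

The Hessian of f at 0 has rank 1. Corank 1: A-series; mu = 5 gives A_5.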